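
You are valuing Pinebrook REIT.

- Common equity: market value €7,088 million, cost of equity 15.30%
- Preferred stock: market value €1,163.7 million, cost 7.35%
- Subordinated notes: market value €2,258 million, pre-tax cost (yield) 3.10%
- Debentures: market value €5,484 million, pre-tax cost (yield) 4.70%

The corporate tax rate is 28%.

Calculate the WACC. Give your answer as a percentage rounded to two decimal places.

8.79%

Total capital V = 7088 + 1163.7 + 2258 + 5484 = 15993.7.
Equity: weight = 7088/15993.7 = 0.4432; cost = 15.3%.
Preferred: weight = 1163.7/15993.7 = 0.0728; cost = 7.35%.
Subordinated notes: weight = 2258/15993.7 = 0.1412; after-tax cost = 3.1% × (1 − 28%) = 2.2320%.
Debentures: weight = 5484/15993.7 = 0.3429; after-tax cost = 4.7% × (1 − 28%) = 3.3840%.
WACC = 0.4432 × 15.3000% + 0.0728 × 7.3500% + 0.1412 × 2.2320% + 0.3429 × 3.3840% = 8.7908%.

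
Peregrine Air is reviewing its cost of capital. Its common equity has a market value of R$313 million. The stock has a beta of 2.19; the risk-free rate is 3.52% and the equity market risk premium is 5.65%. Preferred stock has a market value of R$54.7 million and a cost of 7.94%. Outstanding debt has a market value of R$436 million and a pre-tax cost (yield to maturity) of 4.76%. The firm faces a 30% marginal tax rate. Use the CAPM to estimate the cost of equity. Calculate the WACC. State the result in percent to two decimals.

Cost of equity via CAPM: Re = 3.52% + 2.19 × 5.65% = 15.8935%.
Total capital V = 313 + 54.7 + 436 = 803.7.
Equity: weight = 313/803.7 = 0.3894; cost = 15.8935%.
Preferred: weight = 54.7/803.7 = 0.0681; cost = 7.94%.
Debt: weight = 436/803.7 = 0.5425; after-tax cost = 4.76% × (1 − 30%) = 3.3320%.
WACC = 0.3894 × 15.8935% + 0.0681 × 7.9400% + 0.5425 × 3.3320% = 8.5377%.

8.54%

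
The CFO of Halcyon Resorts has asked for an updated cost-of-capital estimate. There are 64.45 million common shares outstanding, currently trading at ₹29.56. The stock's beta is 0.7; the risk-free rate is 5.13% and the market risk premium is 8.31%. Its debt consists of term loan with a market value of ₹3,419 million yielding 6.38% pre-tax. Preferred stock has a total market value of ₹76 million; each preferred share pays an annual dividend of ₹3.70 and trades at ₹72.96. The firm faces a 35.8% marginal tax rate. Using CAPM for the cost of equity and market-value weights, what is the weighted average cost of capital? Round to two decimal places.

Cost of equity via CAPM: Re = 5.13% + 0.7 × 8.31% = 10.9470%.
Cost of preferred: Rp = 3.7 / 72.96 = 5.0713%.
Market value of equity E = 29.56 × 64.45m = 1905.142m.
Total capital V = 1905.142 + 76 + 3419 = 5400.142.
Equity: weight = 1905.142/5400.142 = 0.3528; cost = 10.947%.
Preferred: weight = 76/5400.142 = 0.0141; cost = 5.0713%.
Term loan: weight = 3419/5400.142 = 0.6331; after-tax cost = 6.38% × (1 − 35.8%) = 4.0960%.
WACC = 0.3528 × 10.9470% + 0.0141 × 5.0713% + 0.6331 × 4.0960% = 6.5267%.

6.53%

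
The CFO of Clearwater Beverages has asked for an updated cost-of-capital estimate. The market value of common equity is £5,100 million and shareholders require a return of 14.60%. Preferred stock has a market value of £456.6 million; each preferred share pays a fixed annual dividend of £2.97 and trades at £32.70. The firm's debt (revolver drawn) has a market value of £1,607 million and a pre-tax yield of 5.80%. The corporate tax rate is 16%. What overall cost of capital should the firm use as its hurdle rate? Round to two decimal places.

12.07%

Cost of preferred: Rp = 2.97 / 32.7 = 9.0826%.
Total capital V = 5100 + 456.6 + 1607 = 7163.6.
Equity: weight = 5100/7163.6 = 0.7119; cost = 14.6%.
Preferred: weight = 456.6/7163.6 = 0.0637; cost = 9.0826%.
Revolver drawn: weight = 1607/7163.6 = 0.2243; after-tax cost = 5.8% × (1 − 16%) = 4.8720%.
WACC = 0.7119 × 14.6000% + 0.0637 × 9.0826% + 0.2243 × 4.8720% = 12.0661%.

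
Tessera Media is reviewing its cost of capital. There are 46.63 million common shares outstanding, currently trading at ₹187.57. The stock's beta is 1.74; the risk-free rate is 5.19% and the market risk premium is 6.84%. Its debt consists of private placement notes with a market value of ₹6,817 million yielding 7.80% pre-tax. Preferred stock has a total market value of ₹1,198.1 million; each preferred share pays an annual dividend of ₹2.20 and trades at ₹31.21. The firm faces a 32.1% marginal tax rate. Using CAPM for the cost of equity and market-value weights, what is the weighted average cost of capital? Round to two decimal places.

11.58%

Cost of equity via CAPM: Re = 5.19% + 1.74 × 6.84% = 17.0916%.
Cost of preferred: Rp = 2.2 / 31.21 = 7.0490%.
Market value of equity E = 187.57 × 46.63m = 8746.3891m.
Total capital V = 8746.3891 + 1198.1 + 6817 = 16761.4891.
Equity: weight = 8746.3891/16761.4891 = 0.5218; cost = 17.0916%.
Preferred: weight = 1198.1/16761.4891 = 0.0715; cost = 7.049%.
Private placement notes: weight = 6817/16761.4891 = 0.4067; after-tax cost = 7.8% × (1 − 32.1%) = 5.2962%.
WACC = 0.5218 × 17.0916% + 0.0715 × 7.0490% + 0.4067 × 5.2962% = 11.5765%.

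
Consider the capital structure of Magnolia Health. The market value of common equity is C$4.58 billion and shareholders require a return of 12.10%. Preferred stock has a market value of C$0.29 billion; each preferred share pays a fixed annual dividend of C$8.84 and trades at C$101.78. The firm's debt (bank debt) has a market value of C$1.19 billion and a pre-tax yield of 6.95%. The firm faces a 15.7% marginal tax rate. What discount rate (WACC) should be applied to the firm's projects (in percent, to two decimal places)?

10.71%

Cost of preferred: Rp = 8.84 / 101.78 = 8.6854%.
Total capital V = 4.58 + 0.29 + 1.19 = 6.06.
Equity: weight = 4.58/6.06 = 0.7558; cost = 12.1%.
Preferred: weight = 0.29/6.06 = 0.0479; cost = 8.6854%.
Bank debt: weight = 1.19/6.06 = 0.1964; after-tax cost = 6.95% × (1 − 15.7%) = 5.8589%.
WACC = 0.7558 × 12.1000% + 0.0479 × 8.6854% + 0.1964 × 5.8589% = 10.7110%.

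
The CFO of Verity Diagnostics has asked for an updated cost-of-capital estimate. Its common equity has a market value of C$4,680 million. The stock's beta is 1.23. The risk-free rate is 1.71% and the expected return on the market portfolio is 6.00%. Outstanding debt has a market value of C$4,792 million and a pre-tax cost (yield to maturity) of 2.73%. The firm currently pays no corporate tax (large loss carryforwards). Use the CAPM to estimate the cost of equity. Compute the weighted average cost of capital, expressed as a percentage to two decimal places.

Market risk premium = 6.0% − 1.71% = 4.29%.
Cost of equity via CAPM: Re = 1.71% + 1.23 × 4.29% = 6.9867%.
Total capital V = 4680 + 4792 = 9472.
Equity: weight = 4680/9472 = 0.4941; cost = 6.9867%.
Debt: weight = 4792/9472 = 0.5059; after-tax cost = 2.73% × (1 − 0%) = 2.7300%.
WACC = 0.4941 × 6.9867% + 0.5059 × 2.7300% = 4.8332%.

4.83%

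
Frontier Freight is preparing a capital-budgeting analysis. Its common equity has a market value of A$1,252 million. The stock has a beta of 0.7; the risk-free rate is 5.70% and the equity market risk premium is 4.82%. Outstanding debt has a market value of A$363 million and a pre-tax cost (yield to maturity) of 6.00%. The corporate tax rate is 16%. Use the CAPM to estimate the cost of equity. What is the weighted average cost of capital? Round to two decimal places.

Cost of equity via CAPM: Re = 5.7% + 0.7 × 4.82% = 9.0740%.
Total capital V = 1252 + 363 = 1615.
Equity: weight = 1252/1615 = 0.7752; cost = 9.074%.
Debt: weight = 363/1615 = 0.2248; after-tax cost = 6% × (1 − 16%) = 5.0400%.
WACC = 0.7752 × 9.0740% + 0.2248 × 5.0400% = 8.1673%.

8.17%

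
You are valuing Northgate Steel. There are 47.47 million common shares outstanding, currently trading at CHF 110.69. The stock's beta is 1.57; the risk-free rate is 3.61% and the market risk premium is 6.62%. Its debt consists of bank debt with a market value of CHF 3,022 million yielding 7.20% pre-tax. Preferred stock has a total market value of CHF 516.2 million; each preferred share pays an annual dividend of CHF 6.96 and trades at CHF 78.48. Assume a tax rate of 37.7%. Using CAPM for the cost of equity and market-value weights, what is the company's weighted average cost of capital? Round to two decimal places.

10.43%

Cost of equity via CAPM: Re = 3.61% + 1.57 × 6.62% = 14.0034%.
Cost of preferred: Rp = 6.96 / 78.48 = 8.8685%.
Market value of equity E = 110.69 × 47.47m = 5254.4543m.
Total capital V = 5254.4543 + 516.2 + 3022 = 8792.6543.
Equity: weight = 5254.4543/8792.6543 = 0.5976; cost = 14.0034%.
Preferred: weight = 516.2/8792.6543 = 0.0587; cost = 8.8685%.
Bank debt: weight = 3022/8792.6543 = 0.3437; after-tax cost = 7.2% × (1 − 37.7%) = 4.4856%.
WACC = 0.5976 × 14.0034% + 0.0587 × 8.8685% + 0.3437 × 4.4856% = 10.4307%.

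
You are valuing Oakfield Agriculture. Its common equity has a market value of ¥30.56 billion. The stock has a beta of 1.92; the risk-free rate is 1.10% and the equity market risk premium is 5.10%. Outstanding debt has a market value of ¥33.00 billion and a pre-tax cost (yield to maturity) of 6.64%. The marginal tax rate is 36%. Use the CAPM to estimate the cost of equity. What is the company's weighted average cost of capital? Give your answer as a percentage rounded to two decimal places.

Cost of equity via CAPM: Re = 1.1% + 1.92 × 5.1% = 10.8920%.
Total capital V = 30.56 + 33 = 63.56.
Equity: weight = 30.56/63.56 = 0.4808; cost = 10.892%.
Debt: weight = 33/63.56 = 0.5192; after-tax cost = 6.64% × (1 − 36%) = 4.2496%.
WACC = 0.4808 × 10.8920% + 0.5192 × 4.2496% = 7.4433%.

7.44%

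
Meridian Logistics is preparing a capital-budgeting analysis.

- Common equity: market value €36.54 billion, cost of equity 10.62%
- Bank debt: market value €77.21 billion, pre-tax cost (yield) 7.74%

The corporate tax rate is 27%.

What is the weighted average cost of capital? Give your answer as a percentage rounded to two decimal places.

Total capital V = 36.54 + 77.21 = 113.75.
Equity: weight = 36.54/113.75 = 0.3212; cost = 10.62%.
Bank debt: weight = 77.21/113.75 = 0.6788; after-tax cost = 7.74% × (1 − 27%) = 5.6502%.
WACC = 0.3212 × 10.6200% + 0.6788 × 5.6502% = 7.2467%.

7.25%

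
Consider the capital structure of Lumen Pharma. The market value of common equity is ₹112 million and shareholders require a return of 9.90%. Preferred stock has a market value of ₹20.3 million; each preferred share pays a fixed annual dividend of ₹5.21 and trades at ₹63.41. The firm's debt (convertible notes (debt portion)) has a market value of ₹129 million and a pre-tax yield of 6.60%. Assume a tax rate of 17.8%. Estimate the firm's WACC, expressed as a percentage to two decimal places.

Cost of preferred: Rp = 5.21 / 63.41 = 8.2164%.
Total capital V = 112 + 20.3 + 129 = 261.3.
Equity: weight = 112/261.3 = 0.4286; cost = 9.9%.
Preferred: weight = 20.3/261.3 = 0.0777; cost = 8.2164%.
Convertible notes (debt portion): weight = 129/261.3 = 0.4937; after-tax cost = 6.6% × (1 − 17.8%) = 5.4252%.
WACC = 0.4286 × 9.9000% + 0.0777 × 8.2164% + 0.4937 × 5.4252% = 7.5601%.

7.56%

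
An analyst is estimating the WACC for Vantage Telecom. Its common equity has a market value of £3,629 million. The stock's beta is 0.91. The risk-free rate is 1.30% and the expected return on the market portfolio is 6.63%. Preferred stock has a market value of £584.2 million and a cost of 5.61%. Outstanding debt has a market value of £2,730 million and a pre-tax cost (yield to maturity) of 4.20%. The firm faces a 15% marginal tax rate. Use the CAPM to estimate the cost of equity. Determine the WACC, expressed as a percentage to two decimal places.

5.09%

Market risk premium = 6.63% − 1.3% = 5.33%.
Cost of equity via CAPM: Re = 1.3% + 0.91 × 5.33% = 6.1503%.
Total capital V = 3629 + 584.2 + 2730 = 6943.2.
Equity: weight = 3629/6943.2 = 0.5227; cost = 6.1503%.
Preferred: weight = 584.2/6943.2 = 0.0841; cost = 5.61%.
Debt: weight = 2730/6943.2 = 0.3932; after-tax cost = 4.2% × (1 − 15%) = 3.5700%.
WACC = 0.5227 × 6.1503% + 0.0841 × 5.6100% + 0.3932 × 3.5700% = 5.0903%.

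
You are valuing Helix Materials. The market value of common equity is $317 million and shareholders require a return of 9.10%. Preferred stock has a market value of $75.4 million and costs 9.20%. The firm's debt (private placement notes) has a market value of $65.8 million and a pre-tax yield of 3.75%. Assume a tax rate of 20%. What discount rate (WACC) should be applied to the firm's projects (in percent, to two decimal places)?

8.24%

Total capital V = 317 + 75.4 + 65.8 = 458.2.
Equity: weight = 317/458.2 = 0.6918; cost = 9.1%.
Preferred: weight = 75.4/458.2 = 0.1646; cost = 9.2%.
Private placement notes: weight = 65.8/458.2 = 0.1436; after-tax cost = 3.75% × (1 − 20%) = 3.0000%.
WACC = 0.6918 × 9.1000% + 0.1646 × 9.2000% + 0.1436 × 3.0000% = 8.2405%.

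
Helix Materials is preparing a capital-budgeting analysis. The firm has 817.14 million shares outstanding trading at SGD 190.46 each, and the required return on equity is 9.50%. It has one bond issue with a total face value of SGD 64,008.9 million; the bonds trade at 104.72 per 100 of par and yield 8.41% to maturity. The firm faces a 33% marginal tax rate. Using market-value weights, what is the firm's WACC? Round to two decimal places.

8.34%

Market value of equity E = 190.46 × 817.14m = 155632.4844m. Market value of debt D = 64008.9m × 104.72/100 = 67030.12008m.
Total capital V = 155632.4844 + 67030.12008 = 222662.60448.
Equity: weight = 155632.4844/222662.60448 = 0.6990; cost = 9.5%.
Bonds outstanding: weight = 67030.12008/222662.60448 = 0.3010; after-tax cost = 8.41% × (1 − 33%) = 5.6347%.
WACC = 0.6990 × 9.5000% + 0.3010 × 5.6347% = 8.3364%.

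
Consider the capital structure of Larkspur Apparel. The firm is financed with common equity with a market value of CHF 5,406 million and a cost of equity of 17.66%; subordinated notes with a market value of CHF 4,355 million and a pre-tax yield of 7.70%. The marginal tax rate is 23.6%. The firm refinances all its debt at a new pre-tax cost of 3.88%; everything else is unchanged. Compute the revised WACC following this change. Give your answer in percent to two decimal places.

11.10%

After the change:
Total capital V = 5406 + 4355 = 9761.
Equity: weight = 5406/9761 = 0.5538; cost = 17.66%.
Subordinated notes: weight = 4355/9761 = 0.4462; after-tax cost = 3.88% × (1 − 23.6%) = 2.9643%.
WACC = 0.5538 × 17.6600% + 0.4462 × 2.9643% = 11.1033%.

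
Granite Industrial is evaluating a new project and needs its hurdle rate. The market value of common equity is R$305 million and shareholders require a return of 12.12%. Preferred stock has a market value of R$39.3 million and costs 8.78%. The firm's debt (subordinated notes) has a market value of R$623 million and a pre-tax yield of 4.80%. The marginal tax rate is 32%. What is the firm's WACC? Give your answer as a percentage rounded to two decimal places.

6.28%

Total capital V = 305 + 39.3 + 623 = 967.3.
Equity: weight = 305/967.3 = 0.3153; cost = 12.12%.
Preferred: weight = 39.3/967.3 = 0.0406; cost = 8.78%.
Subordinated notes: weight = 623/967.3 = 0.6441; after-tax cost = 4.8% × (1 − 32%) = 3.2640%.
WACC = 0.3153 × 12.1200% + 0.0406 × 8.7800% + 0.6441 × 3.2640% = 6.2805%.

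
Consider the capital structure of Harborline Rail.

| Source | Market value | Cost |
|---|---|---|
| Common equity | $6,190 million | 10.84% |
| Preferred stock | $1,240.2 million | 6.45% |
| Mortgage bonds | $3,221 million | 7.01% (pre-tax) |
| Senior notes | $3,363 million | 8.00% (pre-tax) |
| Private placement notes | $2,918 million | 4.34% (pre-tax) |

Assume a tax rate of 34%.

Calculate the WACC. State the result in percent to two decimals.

6.86%

Total capital V = 6190 + 1240.2 + 3221 + 3363 + 2918 = 16932.2.
Equity: weight = 6190/16932.2 = 0.3656; cost = 10.84%.
Preferred: weight = 1240.2/16932.2 = 0.0732; cost = 6.45%.
Mortgage bonds: weight = 3221/16932.2 = 0.1902; after-tax cost = 7.01% × (1 − 34%) = 4.6266%.
Senior notes: weight = 3363/16932.2 = 0.1986; after-tax cost = 8% × (1 − 34%) = 5.2800%.
Private placement notes: weight = 2918/16932.2 = 0.1723; after-tax cost = 4.34% × (1 − 34%) = 2.8644%.
WACC = 0.3656 × 10.8400% + 0.0732 × 6.4500% + 0.1902 × 4.6266% + 0.1986 × 5.2800% + 0.1723 × 2.8644% = 6.8577%.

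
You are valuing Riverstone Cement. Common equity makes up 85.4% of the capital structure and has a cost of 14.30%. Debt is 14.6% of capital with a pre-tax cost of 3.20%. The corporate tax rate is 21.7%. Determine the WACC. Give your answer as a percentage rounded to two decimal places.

After-tax cost of debt = 3.2% × (1 − 21.7%) = 2.5056%.
WACC = 0.854 × 14.3000% + 0.146 × 2.5056% = 12.5780%.

12.58%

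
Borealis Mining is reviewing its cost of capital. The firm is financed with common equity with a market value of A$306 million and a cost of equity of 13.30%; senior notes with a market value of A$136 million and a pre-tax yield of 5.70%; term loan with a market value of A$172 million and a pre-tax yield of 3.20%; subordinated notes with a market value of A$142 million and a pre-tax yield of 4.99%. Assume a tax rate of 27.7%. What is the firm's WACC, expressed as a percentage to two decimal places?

7.33%

Total capital V = 306 + 136 + 172 + 142 = 756.
Equity: weight = 306/756 = 0.4048; cost = 13.3%.
Senior notes: weight = 136/756 = 0.1799; after-tax cost = 5.7% × (1 − 27.7%) = 4.1211%.
Term loan: weight = 172/756 = 0.2275; after-tax cost = 3.2% × (1 − 27.7%) = 2.3136%.
Subordinated notes: weight = 142/756 = 0.1878; after-tax cost = 4.99% × (1 − 27.7%) = 3.6078%.
WACC = 0.4048 × 13.3000% + 0.1799 × 4.1211% + 0.2275 × 2.3136% + 0.1878 × 3.6078% = 7.3287%.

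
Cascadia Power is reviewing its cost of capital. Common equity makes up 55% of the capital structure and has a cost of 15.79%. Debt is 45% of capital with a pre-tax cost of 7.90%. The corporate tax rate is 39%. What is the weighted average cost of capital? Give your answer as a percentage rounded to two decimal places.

After-tax cost of debt = 7.9% × (1 − 39%) = 4.8190%.
WACC = 0.550 × 15.7900% + 0.450 × 4.8190% = 10.8530%.

10.85%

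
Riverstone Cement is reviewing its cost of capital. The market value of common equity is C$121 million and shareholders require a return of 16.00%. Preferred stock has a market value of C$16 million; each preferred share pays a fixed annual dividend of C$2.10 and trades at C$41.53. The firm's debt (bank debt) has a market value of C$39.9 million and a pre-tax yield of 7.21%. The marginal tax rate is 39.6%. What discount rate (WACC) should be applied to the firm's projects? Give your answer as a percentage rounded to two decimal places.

Cost of preferred: Rp = 2.1 / 41.53 = 5.0566%.
Total capital V = 121 + 16 + 39.9 = 176.9.
Equity: weight = 121/176.9 = 0.6840; cost = 16%.
Preferred: weight = 16/176.9 = 0.0904; cost = 5.0566%.
Bank debt: weight = 39.9/176.9 = 0.2256; after-tax cost = 7.21% × (1 − 39.6%) = 4.3548%.
WACC = 0.6840 × 16.0000% + 0.0904 × 5.0566% + 0.2256 × 4.3548% = 12.3836%.

12.38%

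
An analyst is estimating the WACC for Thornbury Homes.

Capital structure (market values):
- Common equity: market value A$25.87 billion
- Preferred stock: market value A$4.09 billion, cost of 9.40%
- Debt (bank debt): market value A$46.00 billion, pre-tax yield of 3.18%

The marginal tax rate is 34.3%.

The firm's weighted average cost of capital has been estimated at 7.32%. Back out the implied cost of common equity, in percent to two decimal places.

16.29%

Total capital V = 25.87 + 4.09 + 46 = 75.96.
Equity weight = 25.87/75.96 = 0.3406.
Preferred weight = 4.09/75.96 = 0.0538.
Bank debt weight = 46/75.96 = 0.6056.
Debt contribution = 0.6056 × 3.18% × (1 − 34.3%) = 1.2652%.
Preferred contribution = 0.0538 × 9.4% = 0.5061%.
Required equity contribution = 7.32% − 1.7714% = 5.5486%.
Re = 5.5486% / 0.3406 = 16.2920%.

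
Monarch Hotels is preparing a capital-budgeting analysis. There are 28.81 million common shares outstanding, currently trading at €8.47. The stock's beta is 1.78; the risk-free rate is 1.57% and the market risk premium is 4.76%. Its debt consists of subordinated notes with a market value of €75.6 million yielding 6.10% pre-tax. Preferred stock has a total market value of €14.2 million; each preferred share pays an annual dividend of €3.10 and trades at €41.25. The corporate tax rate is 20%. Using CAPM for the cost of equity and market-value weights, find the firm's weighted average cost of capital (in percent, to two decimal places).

Cost of equity via CAPM: Re = 1.57% + 1.78 × 4.76% = 10.0428%.
Cost of preferred: Rp = 3.1 / 41.25 = 7.5152%.
Market value of equity E = 8.47 × 28.81m = 244.0207m.
Total capital V = 244.0207 + 14.2 + 75.6 = 333.8207.
Equity: weight = 244.0207/333.8207 = 0.7310; cost = 10.0428%.
Preferred: weight = 14.2/333.8207 = 0.0425; cost = 7.5152%.
Subordinated notes: weight = 75.6/333.8207 = 0.2265; after-tax cost = 6.1% × (1 − 20%) = 4.8800%.
WACC = 0.7310 × 10.0428% + 0.0425 × 7.5152% + 0.2265 × 4.8800% = 8.7661%.

8.77%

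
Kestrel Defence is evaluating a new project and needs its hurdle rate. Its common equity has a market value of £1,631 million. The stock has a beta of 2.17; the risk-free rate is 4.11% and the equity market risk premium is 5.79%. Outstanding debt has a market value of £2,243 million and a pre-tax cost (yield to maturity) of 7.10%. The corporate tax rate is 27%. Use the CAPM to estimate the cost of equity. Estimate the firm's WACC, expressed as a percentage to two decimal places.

10.02%

Cost of equity via CAPM: Re = 4.11% + 2.17 × 5.79% = 16.6743%.
Total capital V = 1631 + 2243 = 3874.
Equity: weight = 1631/3874 = 0.4210; cost = 16.6743%.
Debt: weight = 2243/3874 = 0.5790; after-tax cost = 7.1% × (1 − 27%) = 5.1830%.
WACC = 0.4210 × 16.6743% + 0.5790 × 5.1830% = 10.0210%.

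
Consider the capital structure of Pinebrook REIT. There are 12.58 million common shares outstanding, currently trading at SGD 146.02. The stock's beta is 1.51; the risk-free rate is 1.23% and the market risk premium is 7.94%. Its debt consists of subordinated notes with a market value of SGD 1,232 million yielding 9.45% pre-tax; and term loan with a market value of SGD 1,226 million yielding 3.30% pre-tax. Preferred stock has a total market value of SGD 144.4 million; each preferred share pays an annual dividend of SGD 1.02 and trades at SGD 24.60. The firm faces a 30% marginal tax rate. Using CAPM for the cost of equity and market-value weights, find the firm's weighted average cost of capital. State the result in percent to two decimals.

8.08%

Cost of equity via CAPM: Re = 1.23% + 1.51 × 7.94% = 13.2194%.
Cost of preferred: Rp = 1.02 / 24.6 = 4.1463%.
Market value of equity E = 146.02 × 12.58m = 1836.9316m.
Total capital V = 1836.9316 + 144.4 + 1232 + 1226 = 4439.3316.
Equity: weight = 1836.9316/4439.3316 = 0.4138; cost = 13.2194%.
Preferred: weight = 144.4/4439.3316 = 0.0325; cost = 4.1463%.
Subordinated notes: weight = 1232/4439.3316 = 0.2775; after-tax cost = 9.45% × (1 − 30%) = 6.6150%.
Term loan: weight = 1226/4439.3316 = 0.2762; after-tax cost = 3.3% × (1 − 30%) = 2.3100%.
WACC = 0.4138 × 13.2194% + 0.0325 × 4.1463% + 0.2775 × 6.6150% + 0.2762 × 2.3100% = 8.0786%.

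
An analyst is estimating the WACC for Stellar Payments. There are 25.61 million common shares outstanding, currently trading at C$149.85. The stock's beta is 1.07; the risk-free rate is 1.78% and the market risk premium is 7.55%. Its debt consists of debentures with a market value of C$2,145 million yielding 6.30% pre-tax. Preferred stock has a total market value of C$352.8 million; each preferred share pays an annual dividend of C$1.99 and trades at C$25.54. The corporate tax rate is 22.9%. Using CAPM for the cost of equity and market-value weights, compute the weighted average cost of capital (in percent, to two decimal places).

8.05%

Cost of equity via CAPM: Re = 1.78% + 1.07 × 7.55% = 9.8585%.
Cost of preferred: Rp = 1.99 / 25.54 = 7.7917%.
Market value of equity E = 149.85 × 25.61m = 3837.6585m.
Total capital V = 3837.6585 + 352.8 + 2145 = 6335.4585.
Equity: weight = 3837.6585/6335.4585 = 0.6057; cost = 9.8585%.
Preferred: weight = 352.8/6335.4585 = 0.0557; cost = 7.7917%.
Debentures: weight = 2145/6335.4585 = 0.3386; after-tax cost = 6.3% × (1 − 22.9%) = 4.8573%.
WACC = 0.6057 × 9.8585% + 0.0557 × 7.7917% + 0.3386 × 4.8573% = 8.0501%.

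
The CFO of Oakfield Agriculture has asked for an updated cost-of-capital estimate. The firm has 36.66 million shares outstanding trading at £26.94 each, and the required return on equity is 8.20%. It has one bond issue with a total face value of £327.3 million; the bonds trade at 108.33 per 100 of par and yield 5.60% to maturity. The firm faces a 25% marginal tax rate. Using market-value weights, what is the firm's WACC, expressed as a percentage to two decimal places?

Market value of equity E = 26.94 × 36.66m = 987.6204m. Market value of debt D = 327.3m × 108.33/100 = 354.56409m.
Total capital V = 987.6204 + 354.56409 = 1342.18449.
Equity: weight = 987.6204/1342.18449 = 0.7358; cost = 8.2%.
Bonds outstanding: weight = 354.56409/1342.18449 = 0.2642; after-tax cost = 5.6% × (1 − 25%) = 4.2000%.
WACC = 0.7358 × 8.2000% + 0.2642 × 4.2000% = 7.1433%.

7.14%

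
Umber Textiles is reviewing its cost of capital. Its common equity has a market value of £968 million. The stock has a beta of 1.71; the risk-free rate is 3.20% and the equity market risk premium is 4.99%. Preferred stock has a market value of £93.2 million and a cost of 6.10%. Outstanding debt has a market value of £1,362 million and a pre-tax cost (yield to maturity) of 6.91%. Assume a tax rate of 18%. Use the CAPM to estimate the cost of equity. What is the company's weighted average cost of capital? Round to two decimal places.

Cost of equity via CAPM: Re = 3.2% + 1.71 × 4.99% = 11.7329%.
Total capital V = 968 + 93.2 + 1362 = 2423.2.
Equity: weight = 968/2423.2 = 0.3995; cost = 11.7329%.
Preferred: weight = 93.2/2423.2 = 0.0385; cost = 6.1%.
Debt: weight = 1362/2423.2 = 0.5621; after-tax cost = 6.91% × (1 − 18%) = 5.6662%.
WACC = 0.3995 × 11.7329% + 0.0385 × 6.1000% + 0.5621 × 5.6662% = 8.1064%.

8.11%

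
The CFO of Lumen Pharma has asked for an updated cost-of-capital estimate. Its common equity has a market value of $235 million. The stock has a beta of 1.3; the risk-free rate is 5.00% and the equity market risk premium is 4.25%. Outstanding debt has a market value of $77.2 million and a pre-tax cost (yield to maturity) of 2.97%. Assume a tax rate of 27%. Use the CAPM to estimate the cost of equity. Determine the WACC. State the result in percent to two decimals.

8.46%

Cost of equity via CAPM: Re = 5.0% + 1.3 × 4.25% = 10.5250%.
Total capital V = 235 + 77.2 = 312.2.
Equity: weight = 235/312.2 = 0.7527; cost = 10.525%.
Debt: weight = 77.2/312.2 = 0.2473; after-tax cost = 2.97% × (1 − 27%) = 2.1681%.
WACC = 0.7527 × 10.5250% + 0.2473 × 2.1681% = 8.4585%.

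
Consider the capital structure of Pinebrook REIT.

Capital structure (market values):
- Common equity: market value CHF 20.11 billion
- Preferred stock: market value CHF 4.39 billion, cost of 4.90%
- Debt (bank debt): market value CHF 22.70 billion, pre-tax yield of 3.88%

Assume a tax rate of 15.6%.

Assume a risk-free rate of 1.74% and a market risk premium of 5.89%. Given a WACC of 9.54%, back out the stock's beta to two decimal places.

2.70

Total capital V = 20.11 + 4.39 + 22.7 = 47.2.
Equity weight = 20.11/47.2 = 0.4261.
Preferred weight = 4.39/47.2 = 0.0930.
Bank debt weight = 22.7/47.2 = 0.4809.
Debt contribution = 0.4809 × 3.88% × (1 − 15.6%) = 1.5749%.
Preferred contribution = 0.0930 × 4.9% = 0.4557%.
Required equity contribution = 9.54% − 2.0307% = 7.5093%  ⇒  Re = 17.6251%.
CAPM: 17.6251% = 1.74% + β × 5.89%  ⇒  β = 2.6970.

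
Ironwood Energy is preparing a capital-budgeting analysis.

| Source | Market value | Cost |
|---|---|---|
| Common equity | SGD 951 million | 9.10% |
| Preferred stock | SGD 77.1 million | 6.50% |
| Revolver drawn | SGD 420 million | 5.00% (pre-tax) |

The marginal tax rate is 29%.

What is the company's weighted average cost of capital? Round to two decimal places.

7.35%

Total capital V = 951 + 77.1 + 420 = 1448.1.
Equity: weight = 951/1448.1 = 0.6567; cost = 9.1%.
Preferred: weight = 77.1/1448.1 = 0.0532; cost = 6.5%.
Revolver drawn: weight = 420/1448.1 = 0.2900; after-tax cost = 5% × (1 − 29%) = 3.5500%.
WACC = 0.6567 × 9.1000% + 0.0532 × 6.5000% + 0.2900 × 3.5500% = 7.3519%.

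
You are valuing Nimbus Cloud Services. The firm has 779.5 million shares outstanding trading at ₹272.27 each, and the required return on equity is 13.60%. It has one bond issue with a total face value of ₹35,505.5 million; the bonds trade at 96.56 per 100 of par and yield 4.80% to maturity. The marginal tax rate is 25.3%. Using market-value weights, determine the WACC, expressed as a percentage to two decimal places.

Market value of equity E = 272.27 × 779.5m = 212234.465m. Market value of debt D = 35505.5m × 96.56/100 = 34284.1108m.
Total capital V = 212234.465 + 34284.1108 = 246518.5758.
Equity: weight = 212234.465/246518.5758 = 0.8609; cost = 13.6%.
Bonds outstanding: weight = 34284.1108/246518.5758 = 0.1391; after-tax cost = 4.8% × (1 − 25.3%) = 3.5856%.
WACC = 0.8609 × 13.6000% + 0.1391 × 3.5856% = 12.2073%.

12.21%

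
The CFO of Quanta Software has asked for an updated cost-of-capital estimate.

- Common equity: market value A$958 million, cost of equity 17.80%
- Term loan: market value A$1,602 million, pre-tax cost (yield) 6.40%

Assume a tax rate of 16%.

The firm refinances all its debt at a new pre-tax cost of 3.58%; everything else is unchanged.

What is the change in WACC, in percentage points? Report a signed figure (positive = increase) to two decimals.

Current WACC:
Total capital V = 958 + 1602 = 2560.
Equity: weight = 958/2560 = 0.3742; cost = 17.8%.
Term loan: weight = 1602/2560 = 0.6258; after-tax cost = 6.4% × (1 − 16%) = 5.3760%.
WACC = 0.3742 × 17.8000% + 0.6258 × 5.3760% = 10.0253%.
After the change:
Total capital V = 958 + 1602 = 2560.
Equity: weight = 958/2560 = 0.3742; cost = 17.8%.
Term loan: weight = 1602/2560 = 0.6258; after-tax cost = 3.58% × (1 − 16%) = 3.0072%.
WACC = 0.3742 × 17.8000% + 0.6258 × 3.0072% = 8.5429%.
Change in WACC = 8.5429% − 10.0253% = -1.4824 pp.

-1.48 pp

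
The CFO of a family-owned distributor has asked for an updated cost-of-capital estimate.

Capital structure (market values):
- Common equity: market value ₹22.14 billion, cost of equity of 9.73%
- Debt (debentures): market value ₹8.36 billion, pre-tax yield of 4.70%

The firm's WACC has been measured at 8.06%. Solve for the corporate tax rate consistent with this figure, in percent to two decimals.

Total capital V = 22.14 + 8.36 = 30.5.
Equity weight = 22.14/30.5 = 0.7259.
Debentures weight = 8.36/30.5 = 0.2741.
Equity contribution = 0.7259 × 9.73% = 7.0630%.
Debt contribution must be 8.06% − 7.0630% = 0.9970%.
0.2741 × 4.7% × (1 − T) = 0.9970%  ⇒  (1 − T) = 0.7739.
T = 22.6107%.

22.61%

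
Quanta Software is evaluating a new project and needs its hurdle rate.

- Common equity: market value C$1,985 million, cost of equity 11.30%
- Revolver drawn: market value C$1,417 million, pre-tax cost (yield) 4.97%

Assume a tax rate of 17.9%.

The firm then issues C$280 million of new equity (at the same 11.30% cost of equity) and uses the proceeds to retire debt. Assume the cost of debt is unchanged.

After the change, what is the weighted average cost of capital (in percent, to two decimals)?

After the change:
Total capital V = 2265 + 1137 = 3402.
Equity: weight = 2265/3402 = 0.6658; cost = 11.3%.
Revolver drawn: weight = 1137/3402 = 0.3342; after-tax cost = 4.97% × (1 − 17.9%) = 4.0804%.
WACC = 0.6658 × 11.3000% + 0.3342 × 4.0804% = 8.8871%.

8.89%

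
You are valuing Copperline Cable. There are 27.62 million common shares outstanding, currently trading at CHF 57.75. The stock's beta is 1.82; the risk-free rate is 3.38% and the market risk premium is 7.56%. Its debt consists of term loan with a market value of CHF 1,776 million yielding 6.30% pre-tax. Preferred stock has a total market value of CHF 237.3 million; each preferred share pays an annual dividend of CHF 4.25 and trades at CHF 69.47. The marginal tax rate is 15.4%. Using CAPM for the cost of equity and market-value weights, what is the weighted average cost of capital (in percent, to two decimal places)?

10.60%

Cost of equity via CAPM: Re = 3.38% + 1.82 × 7.56% = 17.1392%.
Cost of preferred: Rp = 4.25 / 69.47 = 6.1177%.
Market value of equity E = 57.75 × 27.62m = 1595.055m.
Total capital V = 1595.055 + 237.3 + 1776 = 3608.355.
Equity: weight = 1595.055/3608.355 = 0.4420; cost = 17.1392%.
Preferred: weight = 237.3/3608.355 = 0.0658; cost = 6.1177%.
Term loan: weight = 1776/3608.355 = 0.4922; after-tax cost = 6.3% × (1 − 15.4%) = 5.3298%.
WACC = 0.4420 × 17.1392% + 0.0658 × 6.1177% + 0.4922 × 5.3298% = 10.6019%.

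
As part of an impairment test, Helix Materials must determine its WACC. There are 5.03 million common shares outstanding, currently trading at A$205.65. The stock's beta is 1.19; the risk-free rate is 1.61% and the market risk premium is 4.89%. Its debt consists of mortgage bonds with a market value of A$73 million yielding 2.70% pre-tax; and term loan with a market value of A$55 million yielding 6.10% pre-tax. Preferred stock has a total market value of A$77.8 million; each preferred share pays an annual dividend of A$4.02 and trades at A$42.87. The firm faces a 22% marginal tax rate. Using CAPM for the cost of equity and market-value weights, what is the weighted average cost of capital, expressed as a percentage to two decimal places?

7.12%

Cost of equity via CAPM: Re = 1.61% + 1.19 × 4.89% = 7.4291%.
Cost of preferred: Rp = 4.02 / 42.87 = 9.3772%.
Market value of equity E = 205.65 × 5.03m = 1034.4195m.
Total capital V = 1034.4195 + 77.8 + 73 + 55 = 1240.2195.
Equity: weight = 1034.4195/1240.2195 = 0.8341; cost = 7.4291%.
Preferred: weight = 77.8/1240.2195 = 0.0627; cost = 9.3772%.
Mortgage bonds: weight = 73/1240.2195 = 0.0589; after-tax cost = 2.7% × (1 − 22%) = 2.1060%.
Term loan: weight = 55/1240.2195 = 0.0443; after-tax cost = 6.1% × (1 − 22%) = 4.7580%.
WACC = 0.8341 × 7.4291% + 0.0627 × 9.3772% + 0.0589 × 2.1060% + 0.0443 × 4.7580% = 7.1195%.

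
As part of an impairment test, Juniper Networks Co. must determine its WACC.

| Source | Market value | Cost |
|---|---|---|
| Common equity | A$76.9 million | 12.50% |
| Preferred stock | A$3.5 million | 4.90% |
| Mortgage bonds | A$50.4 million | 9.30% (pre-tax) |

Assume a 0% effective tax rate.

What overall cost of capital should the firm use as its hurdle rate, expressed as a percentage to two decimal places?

Total capital V = 76.9 + 3.5 + 50.4 = 130.8.
Equity: weight = 76.9/130.8 = 0.5879; cost = 12.5%.
Preferred: weight = 3.5/130.8 = 0.0268; cost = 4.9%.
Mortgage bonds: weight = 50.4/130.8 = 0.3853; after-tax cost = 9.3% × (1 − 0%) = 9.3000%.
WACC = 0.5879 × 12.5000% + 0.0268 × 4.9000% + 0.3853 × 9.3000% = 11.0636%.

11.06%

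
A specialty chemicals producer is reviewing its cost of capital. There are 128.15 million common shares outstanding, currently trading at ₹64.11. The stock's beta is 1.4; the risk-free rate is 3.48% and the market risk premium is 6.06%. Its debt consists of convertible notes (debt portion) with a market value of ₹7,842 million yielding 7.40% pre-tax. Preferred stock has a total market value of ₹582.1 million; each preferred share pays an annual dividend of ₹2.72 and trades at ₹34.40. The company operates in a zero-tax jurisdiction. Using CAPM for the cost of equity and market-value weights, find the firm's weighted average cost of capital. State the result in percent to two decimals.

Cost of equity via CAPM: Re = 3.48% + 1.4 × 6.06% = 11.9640%.
Cost of preferred: Rp = 2.72 / 34.4 = 7.9070%.
Market value of equity E = 64.11 × 128.15m = 8215.6965m.
Total capital V = 8215.6965 + 582.1 + 7842 = 16639.7965.
Equity: weight = 8215.6965/16639.7965 = 0.4937; cost = 11.964%.
Preferred: weight = 582.1/16639.7965 = 0.0350; cost = 7.907%.
Convertible notes (debt portion): weight = 7842/16639.7965 = 0.4713; after-tax cost = 7.4% × (1 − 0%) = 7.4000%.
WACC = 0.4937 × 11.9640% + 0.0350 × 7.9070% + 0.4713 × 7.4000% = 9.6712%.

9.67%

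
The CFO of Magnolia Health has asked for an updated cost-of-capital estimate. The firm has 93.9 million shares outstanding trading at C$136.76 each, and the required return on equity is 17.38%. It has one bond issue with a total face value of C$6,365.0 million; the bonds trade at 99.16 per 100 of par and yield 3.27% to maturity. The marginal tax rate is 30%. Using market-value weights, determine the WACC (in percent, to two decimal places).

12.41%

Market value of equity E = 136.76 × 93.9m = 12841.764m. Market value of debt D = 6365m × 99.16/100 = 6311.534m.
Total capital V = 12841.764 + 6311.534 = 19153.298.
Equity: weight = 12841.764/19153.298 = 0.6705; cost = 17.38%.
Bonds outstanding: weight = 6311.534/19153.298 = 0.3295; after-tax cost = 3.27% × (1 − 30%) = 2.2890%.
WACC = 0.6705 × 17.3800% + 0.3295 × 2.2890% = 12.4071%.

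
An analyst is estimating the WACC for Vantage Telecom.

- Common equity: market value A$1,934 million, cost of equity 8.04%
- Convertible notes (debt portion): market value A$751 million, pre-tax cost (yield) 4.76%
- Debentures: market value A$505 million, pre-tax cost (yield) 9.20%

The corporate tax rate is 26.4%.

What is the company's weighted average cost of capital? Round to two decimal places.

Total capital V = 1934 + 751 + 505 = 3190.
Equity: weight = 1934/3190 = 0.6063; cost = 8.04%.
Convertible notes (debt portion): weight = 751/3190 = 0.2354; after-tax cost = 4.76% × (1 − 26.4%) = 3.5034%.
Debentures: weight = 505/3190 = 0.1583; after-tax cost = 9.2% × (1 − 26.4%) = 6.7712%.
WACC = 0.6063 × 8.0400% + 0.2354 × 3.5034% + 0.1583 × 6.7712% = 6.7711%.

6.77%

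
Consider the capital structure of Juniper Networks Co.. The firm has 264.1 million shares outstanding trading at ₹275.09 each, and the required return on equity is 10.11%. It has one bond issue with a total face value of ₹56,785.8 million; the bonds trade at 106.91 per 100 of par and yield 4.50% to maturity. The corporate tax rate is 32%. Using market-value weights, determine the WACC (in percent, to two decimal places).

6.90%

Market value of equity E = 275.09 × 264.1m = 72651.269m. Market value of debt D = 56785.8m × 106.91/100 = 60709.69878m.
Total capital V = 72651.269 + 60709.69878 = 133360.96778.
Equity: weight = 72651.269/133360.96778 = 0.5448; cost = 10.11%.
Bonds outstanding: weight = 60709.69878/133360.96778 = 0.4552; after-tax cost = 4.5% × (1 − 32%) = 3.0600%.
WACC = 0.5448 × 10.1100% + 0.4552 × 3.0600% = 6.9006%.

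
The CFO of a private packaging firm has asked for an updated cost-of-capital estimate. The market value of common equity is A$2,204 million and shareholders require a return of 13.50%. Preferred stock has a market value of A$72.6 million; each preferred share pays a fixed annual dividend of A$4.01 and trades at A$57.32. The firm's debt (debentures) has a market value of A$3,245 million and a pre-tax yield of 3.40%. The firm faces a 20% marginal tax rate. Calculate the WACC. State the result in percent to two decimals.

Cost of preferred: Rp = 4.01 / 57.32 = 6.9958%.
Total capital V = 2204 + 72.6 + 3245 = 5521.6.
Equity: weight = 2204/5521.6 = 0.3992; cost = 13.5%.
Preferred: weight = 72.6/5521.6 = 0.0131; cost = 6.9958%.
Debentures: weight = 3245/5521.6 = 0.5877; after-tax cost = 3.4% × (1 − 20%) = 2.7200%.
WACC = 0.3992 × 13.5000% + 0.0131 × 6.9958% + 0.5877 × 2.7200% = 7.0792%.

7.08%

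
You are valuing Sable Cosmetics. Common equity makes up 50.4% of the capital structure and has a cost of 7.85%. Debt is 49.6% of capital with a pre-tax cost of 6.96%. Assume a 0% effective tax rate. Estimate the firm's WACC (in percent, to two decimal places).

7.41%

After-tax cost of debt = 6.96% × (1 − 0%) = 6.9600%.
WACC = 0.504 × 7.8500% + 0.496 × 6.9600% = 7.4086%.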